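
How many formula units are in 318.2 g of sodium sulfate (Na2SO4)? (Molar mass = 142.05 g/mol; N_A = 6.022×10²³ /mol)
Moles = 318.2 g ÷ 142.05 g/mol = 2.24006 mol
Formula units = 2.24006 mol × 6.022×10²³ /mol = 1.349e+24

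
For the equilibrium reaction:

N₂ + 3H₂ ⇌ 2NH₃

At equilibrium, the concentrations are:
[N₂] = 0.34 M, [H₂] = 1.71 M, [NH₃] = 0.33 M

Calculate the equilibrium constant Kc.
K_c = 0.0641

Kc = ([NH₃]^2) / ([N₂] × [H₂]^3)
   = ((0.33)^2) / ((0.34)·(1.71)^3)
   = 0.1089 / 1.7001 = 0.0641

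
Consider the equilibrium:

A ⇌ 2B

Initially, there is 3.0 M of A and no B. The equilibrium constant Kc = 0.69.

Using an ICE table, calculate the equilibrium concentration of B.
[B] = 1.277 M

ICE: [A] = 3.0 − x, [B] = 2x.
Kc = (2x)²/(3.0 − x) = 0.69 ⇒ 4x² + 0.69x − 2.07 = 0.
x = (−0.69 + √(0.69² + 4·4·2.07))/(2·4) = (−0.69 + √33.596)/8 = 0.63828.
[B] = 2x = 1.277 M.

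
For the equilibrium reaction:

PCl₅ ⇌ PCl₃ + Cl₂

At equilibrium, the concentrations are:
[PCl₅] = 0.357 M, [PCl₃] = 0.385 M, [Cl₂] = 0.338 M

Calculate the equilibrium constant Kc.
K_c = 0.3645

Kc = ([PCl₃] × [Cl₂]) / ([PCl₅])
   = ((0.385)·(0.338)) / ((0.357))
   = 0.13013 / 0.357 = 0.3645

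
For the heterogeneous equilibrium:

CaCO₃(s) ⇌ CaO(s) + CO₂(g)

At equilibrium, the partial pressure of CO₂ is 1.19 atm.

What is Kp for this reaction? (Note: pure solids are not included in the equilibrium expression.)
K_p = 1.19

Solids (CaCO₃, CaO) have activity 1 and are excluded.
Kp = P(CO₂) = 1.19.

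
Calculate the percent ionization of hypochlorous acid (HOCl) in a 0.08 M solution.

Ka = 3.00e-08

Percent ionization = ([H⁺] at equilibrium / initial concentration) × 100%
Percent ionization = 0.0612%

Let x = [H⁺]. Ka = x²/(C - x) ⇒ x² + (3.00e-08)x - (3.00e-08)(0.08) = 0. x = 4.8975e-05. Percent = (4.8975e-05/0.08) × 100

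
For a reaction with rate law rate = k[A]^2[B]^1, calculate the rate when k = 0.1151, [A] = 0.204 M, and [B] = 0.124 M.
0.000594 M/s

rate = k·[A]^2·[B]^1 = 0.1151·(0.204)^2·(0.124)^1 = 0.1151·0.041616·0.124 = 0.000594 M/s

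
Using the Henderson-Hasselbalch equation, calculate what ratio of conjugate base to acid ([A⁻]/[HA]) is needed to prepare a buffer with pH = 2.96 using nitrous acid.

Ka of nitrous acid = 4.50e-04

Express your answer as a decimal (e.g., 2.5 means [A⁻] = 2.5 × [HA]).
[A⁻]/[HA] = 0.410

pKa = −log(4.50e-04) = 3.3468. pH = pKa + log([A⁻]/[HA]). 2.96 = 3.3468 + log(ratio). log(ratio) = 2.96 − 3.3468 = -0.3868. ratio = 10^(-0.3868) = 0.410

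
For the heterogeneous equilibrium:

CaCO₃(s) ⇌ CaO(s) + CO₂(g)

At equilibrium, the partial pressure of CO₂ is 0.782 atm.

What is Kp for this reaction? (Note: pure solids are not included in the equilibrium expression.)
K_p = 0.782

Solids (CaCO₃, CaO) have activity 1 and are excluded.
Kp = P(CO₂) = 0.782.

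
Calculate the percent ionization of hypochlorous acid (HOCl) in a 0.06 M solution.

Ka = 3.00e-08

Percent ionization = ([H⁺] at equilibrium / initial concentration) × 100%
Percent ionization = 0.0707%

Let x = [H⁺]. Ka = x²/(C - x) ⇒ x² + (3.00e-08)x - (3.00e-08)(0.06) = 0. x = 4.2411e-05. Percent = (4.2411e-05/0.06) × 100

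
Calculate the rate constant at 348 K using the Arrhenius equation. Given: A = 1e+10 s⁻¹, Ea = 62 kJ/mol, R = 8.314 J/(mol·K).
4.94e+00 s⁻¹

k = A·exp(-Ea/(R·T)) = 1e+10·exp(-62000/(8.314·348)) = 1e+10·exp(-21.4290) = 1e+10·4.9373e-10 = 4.94e+00 s⁻¹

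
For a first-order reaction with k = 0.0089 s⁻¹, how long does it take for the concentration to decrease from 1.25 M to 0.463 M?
111.59 s

From ln[A] = ln[A]₀ - k·t: t = ln([A]₀/[A])/k = ln(1.25/0.463)/0.0089 = ln(2.6998)/0.0089 = 0.9932/0.0089 = 111.59 s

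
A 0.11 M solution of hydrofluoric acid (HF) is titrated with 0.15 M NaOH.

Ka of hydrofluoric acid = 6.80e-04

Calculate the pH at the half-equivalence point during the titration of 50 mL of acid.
pH = pKa = 3.17

At the half-equivalence point, [HA] = [A⁻], so by Henderson–Hasselbalch pH = pKa + log(1) = pKa.
pKa = −log(6.80e-04) = 3.17.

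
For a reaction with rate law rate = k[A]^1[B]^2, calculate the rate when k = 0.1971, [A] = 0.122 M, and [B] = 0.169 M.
0.0006868 M/s

rate = k·[A]^1·[B]^2 = 0.1971·(0.122)^1·(0.169)^2 = 0.1971·0.122·0.028561 = 0.0006868 M/s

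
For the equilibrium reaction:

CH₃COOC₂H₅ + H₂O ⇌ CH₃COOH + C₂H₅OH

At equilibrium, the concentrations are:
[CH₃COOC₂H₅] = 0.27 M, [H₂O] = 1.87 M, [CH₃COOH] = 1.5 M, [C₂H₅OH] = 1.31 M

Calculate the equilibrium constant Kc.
K_c = 3.8919

Kc = ([CH₃COOH] × [C₂H₅OH]) / ([CH₃COOC₂H₅] × [H₂O])
   = ((1.5)·(1.31)) / ((0.27)·(1.87))
   = 1.965 / 0.5049 = 3.8919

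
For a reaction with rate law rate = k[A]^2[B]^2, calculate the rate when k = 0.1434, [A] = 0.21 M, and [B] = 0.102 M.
6.579e-05 M/s

rate = k·[A]^2·[B]^2 = 0.1434·(0.21)^2·(0.102)^2 = 0.1434·0.0441·0.010404 = 6.579e-05 M/s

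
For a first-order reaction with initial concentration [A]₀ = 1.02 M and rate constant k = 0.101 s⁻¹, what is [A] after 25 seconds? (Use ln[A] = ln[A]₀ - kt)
0.0817 M

ln[A] = ln[A]₀ - k·t = ln(1.02) - (0.101)·(25) = 0.0198 - 2.5250 = -2.5052
[A] = e^(-2.5052) = 0.0817 M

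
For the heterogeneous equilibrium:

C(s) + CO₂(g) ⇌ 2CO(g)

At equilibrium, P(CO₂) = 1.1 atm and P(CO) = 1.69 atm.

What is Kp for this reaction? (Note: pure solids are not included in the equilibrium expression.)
K_p = 2.596

Solid C is excluded.
Kp = P(CO)²/P(CO₂) = (1.69)²/1.1 = 2.856/1.1 = 2.596.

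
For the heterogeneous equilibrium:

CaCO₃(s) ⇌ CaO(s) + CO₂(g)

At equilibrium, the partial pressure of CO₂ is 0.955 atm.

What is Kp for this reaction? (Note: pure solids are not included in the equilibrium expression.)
K_p = 0.955

Solids (CaCO₃, CaO) have activity 1 and are excluded.
Kp = P(CO₂) = 0.955.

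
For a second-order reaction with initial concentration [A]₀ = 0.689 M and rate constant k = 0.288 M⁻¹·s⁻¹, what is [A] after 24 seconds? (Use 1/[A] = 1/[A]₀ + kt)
0.1196 M

1/[A] = 1/[A]₀ + k·t = 1/0.689 + (0.288)·(24) = 1.4514 + 6.9120 = 8.3634
[A] = 1/8.3634 = 0.1196 M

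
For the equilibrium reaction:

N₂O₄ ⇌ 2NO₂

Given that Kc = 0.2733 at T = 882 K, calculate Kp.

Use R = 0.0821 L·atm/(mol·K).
K_p = 19.7903

Δn = (moles gaseous products) − (moles gaseous reactants) = 1
T = 882 K; RT = 0.0821 × 882 = 72.4122
Kp = Kc·(RT)^Δn = 0.2733 × (72.4122)^1 = 0.2733 × 72.4122 = 19.7903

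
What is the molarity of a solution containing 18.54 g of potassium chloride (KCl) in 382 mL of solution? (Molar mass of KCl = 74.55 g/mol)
Moles of KCl = 18.54 g ÷ 74.55 g/mol = 0.248692 mol
Volume = 382 mL = 0.382 L
Molarity = 0.248692 mol ÷ 0.382 L = 0.651 M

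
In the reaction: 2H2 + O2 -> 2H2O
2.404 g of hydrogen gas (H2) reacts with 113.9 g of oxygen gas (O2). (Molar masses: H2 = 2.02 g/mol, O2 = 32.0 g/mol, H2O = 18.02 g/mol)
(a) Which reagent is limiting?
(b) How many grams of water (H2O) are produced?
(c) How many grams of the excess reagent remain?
(a) H2, (b) 21.45 g, (c) 94.86 g

Moles of H2 = 2.404 g ÷ 2.02 g/mol = 1.1901 mol
Moles of O2 = 113.9 g ÷ 32.0 g/mol = 3.55938 mol
Moles ÷ coefficient: H2: 1.1901/2 = 0.595, O2: 3.55938/1 = 3.559
(a) H2 has the smaller value, so H2 is the limiting reagent.
(b) Moles of H2O = 1.1901 mol H2 × (2/2) = 1.1901 mol; mass = 1.1901 mol × 18.02 g/mol = 21.45 g
(c) O2 consumed = 1.1901 × (1/2) = 0.59505 mol; remaining = 3.55938 − 0.59505 = 2.96433 mol; mass = 2.96433 mol × 32.0 g/mol = 94.86 g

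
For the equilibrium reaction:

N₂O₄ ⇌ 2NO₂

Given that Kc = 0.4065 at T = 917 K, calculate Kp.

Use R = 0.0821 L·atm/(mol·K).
K_p = 30.6036

Δn = (moles gaseous products) − (moles gaseous reactants) = 1
T = 917 K; RT = 0.0821 × 917 = 75.2857
Kp = Kc·(RT)^Δn = 0.4065 × (75.2857)^1 = 0.4065 × 75.2857 = 30.6036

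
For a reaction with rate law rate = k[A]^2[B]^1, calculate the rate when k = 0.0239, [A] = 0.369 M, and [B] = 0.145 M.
0.0004719 M/s

rate = k·[A]^2·[B]^1 = 0.0239·(0.369)^2·(0.145)^1 = 0.0239·0.136161·0.145 = 0.0004719 M/s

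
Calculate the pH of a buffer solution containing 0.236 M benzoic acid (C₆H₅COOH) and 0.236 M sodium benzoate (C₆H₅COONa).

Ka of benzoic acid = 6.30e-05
pH = 4.20

pKa = -log(6.30e-05) = 4.20. pH = pKa + log([A⁻]/[HA]) = 4.20 + log(0.236/0.236)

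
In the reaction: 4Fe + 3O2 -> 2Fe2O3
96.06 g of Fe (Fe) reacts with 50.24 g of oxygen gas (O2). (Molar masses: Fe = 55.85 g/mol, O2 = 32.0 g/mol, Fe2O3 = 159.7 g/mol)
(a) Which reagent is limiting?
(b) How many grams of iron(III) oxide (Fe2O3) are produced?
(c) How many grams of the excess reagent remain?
(a) Fe, (b) 137.3 g, (c) 8.961 g

Moles of Fe = 96.06 g ÷ 55.85 g/mol = 1.71996 mol
Moles of O2 = 50.24 g ÷ 32.0 g/mol = 1.57 mol
Moles ÷ coefficient: Fe: 1.71996/4 = 0.43, O2: 1.57/3 = 0.5233
(a) Fe has the smaller value, so Fe is the limiting reagent.
(b) Moles of Fe2O3 = 1.71996 mol Fe × (2/4) = 0.859982 mol; mass = 0.859982 mol × 159.7 g/mol = 137.3 g
(c) O2 consumed = 1.71996 × (3/4) = 1.28997 mol; remaining = 1.57 − 1.28997 = 0.280027 mol; mass = 0.280027 mol × 32.0 g/mol = 8.961 g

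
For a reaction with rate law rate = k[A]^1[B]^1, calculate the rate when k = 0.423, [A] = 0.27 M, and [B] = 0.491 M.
0.05608 M/s

rate = k·[A]^1·[B]^1 = 0.423·(0.27)^1·(0.491)^1 = 0.423·0.27·0.491 = 0.05608 M/s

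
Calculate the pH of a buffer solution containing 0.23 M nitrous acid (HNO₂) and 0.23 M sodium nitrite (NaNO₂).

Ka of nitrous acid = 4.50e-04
pH = 3.35

pKa = -log(4.50e-04) = 3.35. pH = pKa + log([A⁻]/[HA]) = 3.35 + log(0.23/0.23)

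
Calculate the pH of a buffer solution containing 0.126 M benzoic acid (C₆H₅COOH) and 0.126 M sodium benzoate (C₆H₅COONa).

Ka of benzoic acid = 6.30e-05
pH = 4.20

pKa = -log(6.30e-05) = 4.20. pH = pKa + log([A⁻]/[HA]) = 4.20 + log(0.126/0.126)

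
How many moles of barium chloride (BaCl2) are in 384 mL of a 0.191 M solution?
Moles = Molarity × Volume (L)
Moles = 0.191 M × 0.384 L = 0.07334 mol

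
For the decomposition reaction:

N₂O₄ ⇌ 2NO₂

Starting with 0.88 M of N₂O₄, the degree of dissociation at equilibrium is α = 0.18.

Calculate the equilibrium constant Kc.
K_c = 0.1391

x = α·[A]₀ = 0.18 × 0.88 = 0.1584 M dissociated.
At eq: [N₂O₄] = 0.88 − 0.1584 = 0.7216 M; [NO₂] = 2x = 0.3168 M.
Kc = [NO₂]²/[N₂O₄] = (0.3168)²/0.7216 = 0.1391.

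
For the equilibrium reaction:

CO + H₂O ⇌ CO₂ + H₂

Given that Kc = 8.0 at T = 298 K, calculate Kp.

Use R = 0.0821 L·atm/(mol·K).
K_p = 8.0000

Δn = (moles gaseous products) − (moles gaseous reactants) = 0
T = 298 K; RT = 0.0821 × 298 = 24.4658
Kp = Kc·(RT)^Δn = 8.0 × (24.4658)^0 = 8.0 × 1 = 8.0000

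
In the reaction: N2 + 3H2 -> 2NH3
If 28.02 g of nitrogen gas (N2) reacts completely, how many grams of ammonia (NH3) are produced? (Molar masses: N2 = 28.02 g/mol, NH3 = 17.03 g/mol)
Moles of N2 = 28.02 g ÷ 28.02 g/mol = 1 mol
Mole ratio: 2 mol NH3 / 1 mol N2
Moles of NH3 = 1 × (2/1) = 2 mol
Mass of NH3 = 2 mol × 17.03 g/mol = 34.06 g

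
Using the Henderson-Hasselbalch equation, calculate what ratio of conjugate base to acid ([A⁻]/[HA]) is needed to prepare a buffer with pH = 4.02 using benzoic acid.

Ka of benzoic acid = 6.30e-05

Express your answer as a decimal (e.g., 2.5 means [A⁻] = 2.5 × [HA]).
[A⁻]/[HA] = 0.660

pKa = −log(6.30e-05) = 4.2007. pH = pKa + log([A⁻]/[HA]). 4.02 = 4.2007 + log(ratio). log(ratio) = 4.02 − 4.2007 = -0.1807. ratio = 10^(-0.1807) = 0.660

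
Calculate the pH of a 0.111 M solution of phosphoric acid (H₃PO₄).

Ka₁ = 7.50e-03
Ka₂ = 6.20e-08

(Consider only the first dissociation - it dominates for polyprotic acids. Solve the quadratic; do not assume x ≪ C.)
pH = 1.60

x² + Ka₁·x − Ka₁·C = 0 with Ka₁ = 7.50e-03, C = 0.111.
x = (−Ka₁ + √(Ka₁² + 4·Ka₁·C))/2 = 2.5346e-02 M, so pH = 1.60.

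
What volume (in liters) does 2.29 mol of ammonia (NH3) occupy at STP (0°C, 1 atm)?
At STP, 1 mol of gas occupies 22.4 L
Volume = 2.29 mol × 22.4 L/mol = 51.30 L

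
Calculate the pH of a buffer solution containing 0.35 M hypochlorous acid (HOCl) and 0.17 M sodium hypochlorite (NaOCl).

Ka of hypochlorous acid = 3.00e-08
pH = 7.21

pKa = -log(3.00e-08) = 7.52. pH = pKa + log([A⁻]/[HA]) = 7.52 + log(0.17/0.35)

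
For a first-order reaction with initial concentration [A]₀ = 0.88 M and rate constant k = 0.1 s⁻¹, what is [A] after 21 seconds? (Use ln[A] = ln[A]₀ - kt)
0.1078 M

ln[A] = ln[A]₀ - k·t = ln(0.88) - (0.1)·(21) = -0.1278 - 2.1000 = -2.2278
[A] = e^(-2.2278) = 0.1078 M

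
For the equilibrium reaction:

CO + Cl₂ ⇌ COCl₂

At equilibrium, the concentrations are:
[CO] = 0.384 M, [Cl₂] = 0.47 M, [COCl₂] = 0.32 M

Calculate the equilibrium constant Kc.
K_c = 1.7730

Kc = ([COCl₂]) / ([CO] × [Cl₂])
   = ((0.32)) / ((0.384)·(0.47))
   = 0.32 / 0.18048 = 1.7730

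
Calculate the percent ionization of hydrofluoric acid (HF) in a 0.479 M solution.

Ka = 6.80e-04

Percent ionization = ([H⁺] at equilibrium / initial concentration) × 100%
Percent ionization = 3.7%

Let x = [H⁺]. Ka = x²/(C - x) ⇒ x² + (6.80e-04)x - (6.80e-04)(0.479) = 0. x = 1.7711e-02. Percent = (1.7711e-02/0.479) × 100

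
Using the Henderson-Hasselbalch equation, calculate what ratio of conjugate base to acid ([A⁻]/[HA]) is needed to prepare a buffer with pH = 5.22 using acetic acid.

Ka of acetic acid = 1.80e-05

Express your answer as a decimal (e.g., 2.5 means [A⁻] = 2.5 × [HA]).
[A⁻]/[HA] = 2.987

pKa = −log(1.80e-05) = 4.7447. pH = pKa + log([A⁻]/[HA]). 5.22 = 4.7447 + log(ratio). log(ratio) = 5.22 − 4.7447 = 0.4753. ratio = 10^(0.4753) = 2.987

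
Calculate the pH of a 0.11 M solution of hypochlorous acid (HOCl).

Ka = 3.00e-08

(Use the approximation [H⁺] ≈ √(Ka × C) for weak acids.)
pH = 4.24

[H⁺] = √(Ka × C) = √(3.00e-08 × 0.11) = 5.7446e-05. pH = -log(5.7446e-05)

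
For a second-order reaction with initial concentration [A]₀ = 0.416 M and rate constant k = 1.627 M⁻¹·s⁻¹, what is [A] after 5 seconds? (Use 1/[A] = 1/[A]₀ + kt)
0.0949 M

1/[A] = 1/[A]₀ + k·t = 1/0.416 + (1.627)·(5) = 2.4038 + 8.1350 = 10.5388
[A] = 1/10.5388 = 0.0949 M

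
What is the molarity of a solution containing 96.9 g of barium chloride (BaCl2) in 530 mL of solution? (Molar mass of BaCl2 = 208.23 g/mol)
Moles of BaCl2 = 96.9 g ÷ 208.23 g/mol = 0.465351 mol
Volume = 530 mL = 0.53 L
Molarity = 0.465351 mol ÷ 0.53 L = 0.878 M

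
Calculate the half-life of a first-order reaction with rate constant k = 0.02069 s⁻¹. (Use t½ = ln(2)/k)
33.50 s

t½ = ln(2)/k = 0.6931/0.02069 = 33.50 s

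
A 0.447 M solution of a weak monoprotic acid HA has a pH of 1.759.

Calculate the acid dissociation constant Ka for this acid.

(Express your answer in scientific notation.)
K_a = 7.06e-04

[H⁺] = 10^(−pH) = 10^(−1.759) = 1.742e-02 M. For HA ⇌ H⁺ + A⁻, Ka = x²/(C − x) = (1.742e-02)²/(0.447 − 1.742e-02) = 7.06e-04.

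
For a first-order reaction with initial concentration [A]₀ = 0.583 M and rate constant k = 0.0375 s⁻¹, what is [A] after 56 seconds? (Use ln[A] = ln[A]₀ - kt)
0.0714 M

ln[A] = ln[A]₀ - k·t = ln(0.583) - (0.0375)·(56) = -0.5396 - 2.1000 = -2.6396
[A] = e^(-2.6396) = 0.0714 M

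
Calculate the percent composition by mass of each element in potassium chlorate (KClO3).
K: 31.91%, Cl: 28.93%, O: 39.17%

Molar mass of KClO3 = 122.55 g/mol
% K = (1 × 39.1) / 122.55 × 100% = 39.1 / 122.55 × 100% = 31.91%
% Cl = (1 × 35.45) / 122.55 × 100% = 35.45 / 122.55 × 100% = 28.93%
% O = (3 × 16.0) / 122.55 × 100% = 48 / 122.55 × 100% = 39.17%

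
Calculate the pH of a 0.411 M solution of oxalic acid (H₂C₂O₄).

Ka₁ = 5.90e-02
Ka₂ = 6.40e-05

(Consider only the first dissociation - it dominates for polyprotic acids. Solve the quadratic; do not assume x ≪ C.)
pH = 0.89

x² + Ka₁·x − Ka₁·C = 0 with Ka₁ = 5.90e-02, C = 0.411.
x = (−Ka₁ + √(Ka₁² + 4·Ka₁·C))/2 = 1.2899e-01 M, so pH = 0.89.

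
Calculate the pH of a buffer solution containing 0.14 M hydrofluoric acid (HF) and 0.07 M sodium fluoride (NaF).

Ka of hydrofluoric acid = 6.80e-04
pH = 2.87

pKa = -log(6.80e-04) = 3.17. pH = pKa + log([A⁻]/[HA]) = 3.17 + log(0.07/0.14)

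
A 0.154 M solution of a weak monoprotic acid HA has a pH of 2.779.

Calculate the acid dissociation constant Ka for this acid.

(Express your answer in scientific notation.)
K_a = 1.82e-05

[H⁺] = 10^(−pH) = 10^(−2.779) = 1.663e-03 M. For HA ⇌ H⁺ + A⁻, Ka = x²/(C − x) = (1.663e-03)²/(0.154 − 1.663e-03) = 1.82e-05.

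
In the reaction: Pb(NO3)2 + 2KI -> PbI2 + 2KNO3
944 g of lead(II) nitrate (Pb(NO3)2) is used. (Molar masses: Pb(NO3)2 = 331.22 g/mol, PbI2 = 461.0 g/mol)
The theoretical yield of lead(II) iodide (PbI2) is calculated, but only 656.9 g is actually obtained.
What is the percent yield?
Moles of Pb(NO3)2 = 944 g ÷ 331.22 g/mol = 2.85007 mol
Mole ratio: 1 mol PbI2 / 1 mol Pb(NO3)2
Moles of PbI2 = 2.85007 × (1/1) = 2.85007 mol
Theoretical yield = 2.85007 mol × 461.0 g/mol = 1313.9 g
Actual yield = 656.9 g
Percent yield = (656.9 / 1313.9) × 100% = 50.0%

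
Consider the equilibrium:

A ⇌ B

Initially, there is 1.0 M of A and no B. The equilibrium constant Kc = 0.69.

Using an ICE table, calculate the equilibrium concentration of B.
[B] = 0.408 M

ICE: [A] = 1.0 − x, [B] = x.
Kc = x/(1.0 − x) = 0.69 ⇒ x = 0.69·1.0/(1 + 0.69) = 0.69/1.69 = 0.4083.
[B] = x = 0.408 M.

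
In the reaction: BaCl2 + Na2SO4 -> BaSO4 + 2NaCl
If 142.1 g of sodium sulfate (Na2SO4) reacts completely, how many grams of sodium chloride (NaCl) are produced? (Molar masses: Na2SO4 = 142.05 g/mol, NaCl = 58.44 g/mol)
Moles of Na2SO4 = 142.1 g ÷ 142.05 g/mol = 1.00035 mol
Mole ratio: 2 mol NaCl / 1 mol Na2SO4
Moles of NaCl = 1.00035 × (2/1) = 2.0007 mol
Mass of NaCl = 2.0007 mol × 58.44 g/mol = 116.9 g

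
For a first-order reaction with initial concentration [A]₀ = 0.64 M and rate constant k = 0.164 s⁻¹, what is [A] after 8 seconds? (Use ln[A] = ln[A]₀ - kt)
0.1723 M

ln[A] = ln[A]₀ - k·t = ln(0.64) - (0.164)·(8) = -0.4463 - 1.3120 = -1.7583
[A] = e^(-1.7583) = 0.1723 M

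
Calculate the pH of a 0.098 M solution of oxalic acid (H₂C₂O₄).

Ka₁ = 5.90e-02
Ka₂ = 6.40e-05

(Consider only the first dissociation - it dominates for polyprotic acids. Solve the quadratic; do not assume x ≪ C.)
pH = 1.28

x² + Ka₁·x − Ka₁·C = 0 with Ka₁ = 5.90e-02, C = 0.098.
x = (−Ka₁ + √(Ka₁² + 4·Ka₁·C))/2 = 5.2061e-02 M, so pH = 1.28.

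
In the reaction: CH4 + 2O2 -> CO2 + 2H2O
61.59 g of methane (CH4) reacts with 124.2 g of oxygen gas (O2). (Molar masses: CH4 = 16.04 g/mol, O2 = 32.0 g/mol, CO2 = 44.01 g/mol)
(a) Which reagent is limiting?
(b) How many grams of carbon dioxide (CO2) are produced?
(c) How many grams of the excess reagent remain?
(a) O2, (b) 85.41 g, (c) 30.46 g

Moles of CH4 = 61.59 g ÷ 16.04 g/mol = 3.83978 mol
Moles of O2 = 124.2 g ÷ 32.0 g/mol = 3.88125 mol
Moles ÷ coefficient: CH4: 3.83978/1 = 3.84, O2: 3.88125/2 = 1.941
(a) O2 has the smaller value, so O2 is the limiting reagent.
(b) Moles of CO2 = 3.88125 mol O2 × (1/2) = 1.94063 mol; mass = 1.94063 mol × 44.01 g/mol = 85.41 g
(c) CH4 consumed = 3.88125 × (1/2) = 1.94063 mol; remaining = 3.83978 − 1.94063 = 1.89915 mol; mass = 1.89915 mol × 16.04 g/mol = 30.46 g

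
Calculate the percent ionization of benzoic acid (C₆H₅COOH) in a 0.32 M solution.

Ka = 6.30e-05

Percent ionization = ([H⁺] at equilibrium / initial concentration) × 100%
Percent ionization = 1.39%

Let x = [H⁺]. Ka = x²/(C - x) ⇒ x² + (6.30e-05)x - (6.30e-05)(0.32) = 0. x = 4.4586e-03. Percent = (4.4586e-03/0.32) × 100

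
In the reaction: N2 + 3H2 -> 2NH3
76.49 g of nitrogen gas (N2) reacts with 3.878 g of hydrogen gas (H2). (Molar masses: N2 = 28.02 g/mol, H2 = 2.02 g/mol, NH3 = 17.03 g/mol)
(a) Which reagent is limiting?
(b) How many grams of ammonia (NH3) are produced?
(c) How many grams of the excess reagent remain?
(a) H2, (b) 21.8 g, (c) 58.56 g

Moles of N2 = 76.49 g ÷ 28.02 g/mol = 2.72984 mol
Moles of H2 = 3.878 g ÷ 2.02 g/mol = 1.9198 mol
Moles ÷ coefficient: N2: 2.72984/1 = 2.73, H2: 1.9198/3 = 0.6399
(a) H2 has the smaller value, so H2 is the limiting reagent.
(b) Moles of NH3 = 1.9198 mol H2 × (2/3) = 1.27987 mol; mass = 1.27987 mol × 17.03 g/mol = 21.8 g
(c) N2 consumed = 1.9198 × (1/3) = 0.639934 mol; remaining = 2.72984 − 0.639934 = 2.0899 mol; mass = 2.0899 mol × 28.02 g/mol = 58.56 g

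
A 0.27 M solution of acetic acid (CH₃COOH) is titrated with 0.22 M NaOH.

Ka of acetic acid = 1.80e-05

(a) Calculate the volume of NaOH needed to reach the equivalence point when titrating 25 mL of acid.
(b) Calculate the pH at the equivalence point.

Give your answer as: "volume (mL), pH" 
V = 30.7 mL, pH = 8.91

(a) At equivalence: moles acid = moles base.
moles acid = 0.27 × 0.025 = 0.00675 mol; V_NaOH = 0.00675/0.22 = 0.03068 L = 30.7 mL.
(b) At equivalence, all acid → conjugate base A⁻ at [A⁻] = 0.00675/0.05568 = 0.1212 M.
Kb = Kw/Ka = 1.0e-14/1.80e-05 = 5.556e-10; [OH⁻] = √(Kb·[A⁻]) = 8.207e-06; pOH = 5.09; pH = 14 − pOH = 8.91.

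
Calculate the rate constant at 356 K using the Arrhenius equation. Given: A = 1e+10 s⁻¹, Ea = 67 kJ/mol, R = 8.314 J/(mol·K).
1.48e+00 s⁻¹

k = A·exp(-Ea/(R·T)) = 1e+10·exp(-67000/(8.314·356)) = 1e+10·exp(-22.6368) = 1e+10·1.4756e-10 = 1.48e+00 s⁻¹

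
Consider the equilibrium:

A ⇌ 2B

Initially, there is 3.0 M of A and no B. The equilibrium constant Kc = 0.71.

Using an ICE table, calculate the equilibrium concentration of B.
[B] = 1.293 M

ICE: [A] = 3.0 − x, [B] = 2x.
Kc = (2x)²/(3.0 − x) = 0.71 ⇒ 4x² + 0.71x − 2.13 = 0.
x = (−0.71 + √(0.71² + 4·4·2.13))/(2·4) = (−0.71 + √34.584)/8 = 0.64635.
[B] = 2x = 1.293 M.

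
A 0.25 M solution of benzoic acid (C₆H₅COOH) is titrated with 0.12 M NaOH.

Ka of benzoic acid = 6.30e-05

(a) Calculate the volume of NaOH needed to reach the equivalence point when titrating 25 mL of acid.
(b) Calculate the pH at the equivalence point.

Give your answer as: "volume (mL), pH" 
V = 52.1 mL, pH = 8.55

(a) At equivalence: moles acid = moles base.
moles acid = 0.25 × 0.025 = 0.00625 mol; V_NaOH = 0.00625/0.12 = 0.05208 L = 52.1 mL.
(b) At equivalence, all acid → conjugate base A⁻ at [A⁻] = 0.00625/0.07708 = 0.08108 M.
Kb = Kw/Ka = 1.0e-14/6.30e-05 = 1.587e-10; [OH⁻] = √(Kb·[A⁻]) = 3.587e-06; pOH = 5.45; pH = 14 − pOH = 8.55.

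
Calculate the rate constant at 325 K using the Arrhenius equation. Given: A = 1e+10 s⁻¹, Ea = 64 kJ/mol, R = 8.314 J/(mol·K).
5.17e-01 s⁻¹

k = A·exp(-Ea/(R·T)) = 1e+10·exp(-64000/(8.314·325)) = 1e+10·exp(-23.6857) = 1e+10·5.1692e-11 = 5.17e-01 s⁻¹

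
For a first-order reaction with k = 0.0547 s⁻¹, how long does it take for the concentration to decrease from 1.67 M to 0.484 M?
22.64 s

From ln[A] = ln[A]₀ - k·t: t = ln([A]₀/[A])/k = ln(1.67/0.484)/0.0547 = ln(3.4504)/0.0547 = 1.2385/0.0547 = 22.64 s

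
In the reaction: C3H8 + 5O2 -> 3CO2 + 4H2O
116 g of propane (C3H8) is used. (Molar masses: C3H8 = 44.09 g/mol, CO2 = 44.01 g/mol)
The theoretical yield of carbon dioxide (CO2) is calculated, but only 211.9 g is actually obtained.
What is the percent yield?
Moles of C3H8 = 116 g ÷ 44.09 g/mol = 2.63098 mol
Mole ratio: 3 mol CO2 / 1 mol C3H8
Moles of CO2 = 2.63098 × (3/1) = 7.89295 mol
Theoretical yield = 7.89295 mol × 44.01 g/mol = 347.37 g
Actual yield = 211.9 g
Percent yield = (211.9 / 347.37) × 100% = 61.0%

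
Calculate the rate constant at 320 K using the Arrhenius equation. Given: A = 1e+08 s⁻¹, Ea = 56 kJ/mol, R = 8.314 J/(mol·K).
7.22e-02 s⁻¹

k = A·exp(-Ea/(R·T)) = 1e+08·exp(-56000/(8.314·320)) = 1e+08·exp(-21.0488) = 1e+08·7.2212e-10 = 7.22e-02 s⁻¹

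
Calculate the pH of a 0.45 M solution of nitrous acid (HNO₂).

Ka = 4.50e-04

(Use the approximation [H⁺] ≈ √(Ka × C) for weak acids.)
pH = 1.85

[H⁺] = √(Ka × C) = √(4.50e-04 × 0.45) = 1.4230e-02. pH = -log(1.4230e-02)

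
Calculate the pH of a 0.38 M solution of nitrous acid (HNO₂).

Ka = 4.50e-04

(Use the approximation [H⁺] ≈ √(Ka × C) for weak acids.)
pH = 1.88

[H⁺] = √(Ka × C) = √(4.50e-04 × 0.38) = 1.3077e-02. pH = -log(1.3077e-02)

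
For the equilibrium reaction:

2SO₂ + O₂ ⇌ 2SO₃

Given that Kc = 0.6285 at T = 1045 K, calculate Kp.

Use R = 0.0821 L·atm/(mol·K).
K_p = 0.0073

Δn = (moles gaseous products) − (moles gaseous reactants) = -1
T = 1045 K; RT = 0.0821 × 1045 = 85.7945
Kp = Kc·(RT)^Δn = 0.6285 × (85.7945)^-1 = 0.6285 × 0.0116558 = 0.0073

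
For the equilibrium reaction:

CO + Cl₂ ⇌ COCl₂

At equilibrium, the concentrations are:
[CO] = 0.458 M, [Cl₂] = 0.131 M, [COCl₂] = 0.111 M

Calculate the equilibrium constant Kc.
K_c = 1.8501

Kc = ([COCl₂]) / ([CO] × [Cl₂])
   = ((0.111)) / ((0.458)·(0.131))
   = 0.111 / 0.059998 = 1.8501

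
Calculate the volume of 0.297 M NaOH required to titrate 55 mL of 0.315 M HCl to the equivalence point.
V_{base} = 58.3 mL

At equivalence: moles acid = moles base.
moles HCl = 0.315 M × 0.055 L = 0.017325 mol
V_NaOH = 0.017325 mol ÷ 0.297 M = 0.05833 L = 58.3 mL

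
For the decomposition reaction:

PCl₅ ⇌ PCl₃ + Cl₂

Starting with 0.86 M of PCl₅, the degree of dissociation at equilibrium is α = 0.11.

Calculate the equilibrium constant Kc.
K_c = 0.0117

x = α·[A]₀ = 0.11 × 0.86 = 0.0946 M dissociated.
At eq: [PCl₅] = 0.86 − 0.0946 = 0.7654 M; [PCl₃] = [Cl₂] = x = 0.0946 M.
Kc = [PCl₃][Cl₂]/[PCl₅] = (0.0946)²/0.7654 = 0.01169.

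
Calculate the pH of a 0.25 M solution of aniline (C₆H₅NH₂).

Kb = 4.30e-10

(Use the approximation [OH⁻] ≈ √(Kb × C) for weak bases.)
pH = 9.02

[OH⁻] = √(Kb × C) = √(4.30e-10 × 0.25) = 1.0368e-05. pOH = 4.98, pH = 14 - pOH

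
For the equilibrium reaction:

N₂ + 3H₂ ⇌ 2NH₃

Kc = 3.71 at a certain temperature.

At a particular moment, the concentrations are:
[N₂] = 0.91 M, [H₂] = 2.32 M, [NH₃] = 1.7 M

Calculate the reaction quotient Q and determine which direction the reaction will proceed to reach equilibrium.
Q = 0.254, Q < K, reaction proceeds forward (toward products)

Q = ([NH₃]^2) / ([N₂] × [H₂]^3)
  = ((1.7)^2) / ((0.91)·(2.32)^3) = 2.89/11.363 = 0.2543
Since Q = 0.2543 < Kc = 3.71, the reaction proceeds forward (toward products) to reach equilibrium.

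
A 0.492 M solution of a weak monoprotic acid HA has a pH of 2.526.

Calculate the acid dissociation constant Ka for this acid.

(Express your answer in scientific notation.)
K_a = 1.81e-05

[H⁺] = 10^(−pH) = 10^(−2.526) = 2.979e-03 M. For HA ⇌ H⁺ + A⁻, Ka = x²/(C − x) = (2.979e-03)²/(0.492 − 2.979e-03) = 1.81e-05.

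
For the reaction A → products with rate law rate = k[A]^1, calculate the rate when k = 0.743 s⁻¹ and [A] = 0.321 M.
0.2385 M/s

rate = k·[A]^1 = 0.743·(0.321)^1 = 0.743·0.321 = 0.2385 M/s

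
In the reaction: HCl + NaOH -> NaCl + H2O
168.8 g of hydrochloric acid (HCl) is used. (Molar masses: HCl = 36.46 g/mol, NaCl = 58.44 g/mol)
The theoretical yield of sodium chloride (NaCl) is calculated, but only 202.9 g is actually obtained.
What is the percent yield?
Moles of HCl = 168.8 g ÷ 36.46 g/mol = 4.62973 mol
Mole ratio: 1 mol NaCl / 1 mol HCl
Moles of NaCl = 4.62973 × (1/1) = 4.62973 mol
Theoretical yield = 4.62973 mol × 58.44 g/mol = 270.56 g
Actual yield = 202.9 g
Percent yield = (202.9 / 270.56) × 100% = 75.0%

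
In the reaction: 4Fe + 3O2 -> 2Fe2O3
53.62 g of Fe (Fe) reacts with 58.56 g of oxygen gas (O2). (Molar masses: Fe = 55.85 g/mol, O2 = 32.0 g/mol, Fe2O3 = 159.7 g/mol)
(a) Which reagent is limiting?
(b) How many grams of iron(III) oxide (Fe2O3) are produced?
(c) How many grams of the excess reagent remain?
(a) Fe, (b) 76.66 g, (c) 35.52 g

Moles of Fe = 53.62 g ÷ 55.85 g/mol = 0.960072 mol
Moles of O2 = 58.56 g ÷ 32.0 g/mol = 1.83 mol
Moles ÷ coefficient: Fe: 0.960072/4 = 0.24, O2: 1.83/3 = 0.61
(a) Fe has the smaller value, so Fe is the limiting reagent.
(b) Moles of Fe2O3 = 0.960072 mol Fe × (2/4) = 0.480036 mol; mass = 0.480036 mol × 159.7 g/mol = 76.66 g
(c) O2 consumed = 0.960072 × (3/4) = 0.720054 mol; remaining = 1.83 − 0.720054 = 1.10995 mol; mass = 1.10995 mol × 32.0 g/mol = 35.52 g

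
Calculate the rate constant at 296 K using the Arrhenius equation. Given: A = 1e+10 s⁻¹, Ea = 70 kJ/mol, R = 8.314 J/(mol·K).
4.43e-03 s⁻¹

k = A·exp(-Ea/(R·T)) = 1e+10·exp(-70000/(8.314·296)) = 1e+10·exp(-28.4444) = 1e+10·4.4337e-13 = 4.43e-03 s⁻¹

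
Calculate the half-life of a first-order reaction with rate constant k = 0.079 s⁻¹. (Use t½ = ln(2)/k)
8.77 s

t½ = ln(2)/k = 0.6931/0.079 = 8.77 s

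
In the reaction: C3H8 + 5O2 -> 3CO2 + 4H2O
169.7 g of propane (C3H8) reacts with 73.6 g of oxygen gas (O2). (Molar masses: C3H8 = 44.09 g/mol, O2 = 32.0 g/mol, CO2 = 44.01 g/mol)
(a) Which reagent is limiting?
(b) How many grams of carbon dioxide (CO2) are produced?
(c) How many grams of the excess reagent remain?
(a) O2, (b) 60.73 g, (c) 149.4 g

Moles of C3H8 = 169.7 g ÷ 44.09 g/mol = 3.84895 mol
Moles of O2 = 73.6 g ÷ 32.0 g/mol = 2.3 mol
Moles ÷ coefficient: C3H8: 3.84895/1 = 3.849, O2: 2.3/5 = 0.46
(a) O2 has the smaller value, so O2 is the limiting reagent.
(b) Moles of CO2 = 2.3 mol O2 × (3/5) = 1.38 mol; mass = 1.38 mol × 44.01 g/mol = 60.73 g
(c) C3H8 consumed = 2.3 × (1/5) = 0.46 mol; remaining = 3.84895 − 0.46 = 3.38895 mol; mass = 3.38895 mol × 44.09 g/mol = 149.4 g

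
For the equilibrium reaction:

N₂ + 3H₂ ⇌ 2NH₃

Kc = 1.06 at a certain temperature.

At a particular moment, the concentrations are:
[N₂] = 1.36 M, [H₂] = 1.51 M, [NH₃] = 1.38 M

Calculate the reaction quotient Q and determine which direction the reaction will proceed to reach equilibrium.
Q = 0.407, Q < K, reaction proceeds forward (toward products)

Q = ([NH₃]^2) / ([N₂] × [H₂]^3)
  = ((1.38)^2) / ((1.36)·(1.51)^3) = 1.9044/4.6824 = 0.4067
Since Q = 0.4067 < Kc = 1.06, the reaction proceeds forward (toward products) to reach equilibrium.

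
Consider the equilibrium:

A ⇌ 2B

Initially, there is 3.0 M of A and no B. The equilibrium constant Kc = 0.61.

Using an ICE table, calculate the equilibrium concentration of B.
[B] = 1.209 M

ICE: [A] = 3.0 − x, [B] = 2x.
Kc = (2x)²/(3.0 − x) = 0.61 ⇒ 4x² + 0.61x − 1.83 = 0.
x = (−0.61 + √(0.61² + 4·4·1.83))/(2·4) = (−0.61 + √29.652)/8 = 0.60442.
[B] = 2x = 1.209 M.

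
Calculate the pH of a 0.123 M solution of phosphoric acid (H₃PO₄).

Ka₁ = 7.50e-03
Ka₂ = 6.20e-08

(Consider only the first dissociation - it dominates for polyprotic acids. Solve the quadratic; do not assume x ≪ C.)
pH = 1.57

x² + Ka₁·x − Ka₁·C = 0 with Ka₁ = 7.50e-03, C = 0.123.
x = (−Ka₁ + √(Ka₁² + 4·Ka₁·C))/2 = 2.6853e-02 M, so pH = 1.57.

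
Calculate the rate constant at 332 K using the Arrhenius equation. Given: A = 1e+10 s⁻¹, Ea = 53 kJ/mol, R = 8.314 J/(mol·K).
4.58e+01 s⁻¹

k = A·exp(-Ea/(R·T)) = 1e+10·exp(-53000/(8.314·332)) = 1e+10·exp(-19.2012) = 1e+10·4.5818e-09 = 4.58e+01 s⁻¹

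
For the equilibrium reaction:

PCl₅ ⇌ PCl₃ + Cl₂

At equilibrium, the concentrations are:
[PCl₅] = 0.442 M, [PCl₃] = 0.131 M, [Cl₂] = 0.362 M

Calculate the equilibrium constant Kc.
K_c = 0.1073

Kc = ([PCl₃] × [Cl₂]) / ([PCl₅])
   = ((0.131)·(0.362)) / ((0.442))
   = 0.047422 / 0.442 = 0.1073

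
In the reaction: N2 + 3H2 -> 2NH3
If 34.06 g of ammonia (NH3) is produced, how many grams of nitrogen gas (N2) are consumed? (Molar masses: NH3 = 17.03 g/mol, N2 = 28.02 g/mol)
Moles of NH3 = 34.06 g ÷ 17.03 g/mol = 2 mol
Mole ratio: 1 mol N2 / 2 mol NH3
Moles of N2 = 2 × (1/2) = 1 mol
Mass of N2 = 1 mol × 28.02 g/mol = 28.02 g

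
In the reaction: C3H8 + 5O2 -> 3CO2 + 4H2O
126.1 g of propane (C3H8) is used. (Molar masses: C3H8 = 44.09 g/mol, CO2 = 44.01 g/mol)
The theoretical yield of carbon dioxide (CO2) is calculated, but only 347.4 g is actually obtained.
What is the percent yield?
Moles of C3H8 = 126.1 g ÷ 44.09 g/mol = 2.86006 mol
Mole ratio: 3 mol CO2 / 1 mol C3H8
Moles of CO2 = 2.86006 × (3/1) = 8.58018 mol
Theoretical yield = 8.58018 mol × 44.01 g/mol = 377.61 g
Actual yield = 347.4 g
Percent yield = (347.4 / 377.61) × 100% = 92.0%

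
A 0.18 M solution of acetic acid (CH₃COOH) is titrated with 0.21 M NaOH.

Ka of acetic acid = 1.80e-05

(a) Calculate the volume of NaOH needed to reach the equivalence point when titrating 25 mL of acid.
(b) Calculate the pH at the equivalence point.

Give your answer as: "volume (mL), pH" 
V = 21.4 mL, pH = 8.87

(a) At equivalence: moles acid = moles base.
moles acid = 0.18 × 0.025 = 0.0045 mol; V_NaOH = 0.0045/0.21 = 0.02143 L = 21.4 mL.
(b) At equivalence, all acid → conjugate base A⁻ at [A⁻] = 0.0045/0.04643 = 0.09692 M.
Kb = Kw/Ka = 1.0e-14/1.80e-05 = 5.556e-10; [OH⁻] = √(Kb·[A⁻]) = 7.338e-06; pOH = 5.13; pH = 14 − pOH = 8.87.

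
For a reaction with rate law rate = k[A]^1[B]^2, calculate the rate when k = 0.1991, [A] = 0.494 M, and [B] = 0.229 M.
0.005158 M/s

rate = k·[A]^1·[B]^2 = 0.1991·(0.494)^1·(0.229)^2 = 0.1991·0.494·0.052441 = 0.005158 M/s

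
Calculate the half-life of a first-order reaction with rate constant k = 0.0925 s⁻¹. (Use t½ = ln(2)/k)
7.49 s

t½ = ln(2)/k = 0.6931/0.0925 = 7.49 s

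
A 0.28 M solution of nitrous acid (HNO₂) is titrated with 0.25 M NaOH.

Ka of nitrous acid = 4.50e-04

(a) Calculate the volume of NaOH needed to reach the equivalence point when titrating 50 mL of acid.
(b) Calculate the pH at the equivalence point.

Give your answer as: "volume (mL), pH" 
V = 56.0 mL, pH = 8.23

(a) At equivalence: moles acid = moles base.
moles acid = 0.28 × 0.05 = 0.014 mol; V_NaOH = 0.014/0.25 = 0.056 L = 56.0 mL.
(b) At equivalence, all acid → conjugate base A⁻ at [A⁻] = 0.014/0.106 = 0.1321 M.
Kb = Kw/Ka = 1.0e-14/4.50e-04 = 2.222e-11; [OH⁻] = √(Kb·[A⁻]) = 1.713e-06; pOH = 5.77; pH = 14 − pOH = 8.23.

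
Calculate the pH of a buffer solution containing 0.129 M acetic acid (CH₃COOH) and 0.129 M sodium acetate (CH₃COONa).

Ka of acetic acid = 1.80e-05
pH = 4.74

pKa = -log(1.80e-05) = 4.74. pH = pKa + log([A⁻]/[HA]) = 4.74 + log(0.129/0.129)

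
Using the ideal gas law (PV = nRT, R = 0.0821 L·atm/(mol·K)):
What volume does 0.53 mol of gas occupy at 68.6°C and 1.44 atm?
T = 68.6°C + 273.15 = 341.75 K
V = nRT/P = (0.53 × 0.0821 × 341.75) / 1.44
V = 10.33 L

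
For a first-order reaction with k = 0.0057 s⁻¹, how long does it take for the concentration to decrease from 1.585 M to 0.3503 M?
264.83 s

From ln[A] = ln[A]₀ - k·t: t = ln([A]₀/[A])/k = ln(1.585/0.3503)/0.0057 = ln(4.5247)/0.0057 = 1.5095/0.0057 = 264.83 s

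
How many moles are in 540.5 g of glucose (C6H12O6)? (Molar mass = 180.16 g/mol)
Moles = 540.5 g ÷ 180.16 g/mol = 3 mol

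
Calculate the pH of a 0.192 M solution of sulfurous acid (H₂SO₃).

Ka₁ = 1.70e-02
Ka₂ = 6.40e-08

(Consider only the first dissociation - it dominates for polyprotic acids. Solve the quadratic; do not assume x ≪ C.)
pH = 1.31

x² + Ka₁·x − Ka₁·C = 0 with Ka₁ = 1.70e-02, C = 0.192.
x = (−Ka₁ + √(Ka₁² + 4·Ka₁·C))/2 = 4.9260e-02 M, so pH = 1.31.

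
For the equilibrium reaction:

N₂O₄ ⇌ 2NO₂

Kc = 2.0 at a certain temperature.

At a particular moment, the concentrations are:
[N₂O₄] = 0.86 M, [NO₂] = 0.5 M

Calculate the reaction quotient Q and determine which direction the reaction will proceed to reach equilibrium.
Q = 0.291, Q < K, reaction proceeds forward (toward products)

Q = ([NO₂]^2) / ([N₂O₄])
  = ((0.5)^2) / ((0.86)) = 0.25/0.86 = 0.2907
Since Q = 0.2907 < Kc = 2.0, the reaction proceeds forward (toward products) to reach equilibrium.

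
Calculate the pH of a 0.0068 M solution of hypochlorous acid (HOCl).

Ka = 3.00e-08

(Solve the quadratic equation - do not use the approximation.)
pH = 4.85

x² + Ka×x - Ka×C = 0. Using quadratic formula: [H⁺] = 1.4268e-05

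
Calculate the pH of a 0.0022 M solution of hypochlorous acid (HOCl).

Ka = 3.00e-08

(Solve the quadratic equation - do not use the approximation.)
pH = 5.09

x² + Ka×x - Ka×C = 0. Using quadratic formula: [H⁺] = 8.1091e-06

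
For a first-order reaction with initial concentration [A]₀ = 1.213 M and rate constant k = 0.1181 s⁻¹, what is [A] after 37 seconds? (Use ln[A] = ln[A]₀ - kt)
0.0154 M

ln[A] = ln[A]₀ - k·t = ln(1.213) - (0.1181)·(37) = 0.1931 - 4.3697 = -4.1766
[A] = e^(-4.1766) = 0.0154 M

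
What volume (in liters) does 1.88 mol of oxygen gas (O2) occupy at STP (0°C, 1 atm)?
At STP, 1 mol of gas occupies 22.4 L
Volume = 1.88 mol × 22.4 L/mol = 42.11 L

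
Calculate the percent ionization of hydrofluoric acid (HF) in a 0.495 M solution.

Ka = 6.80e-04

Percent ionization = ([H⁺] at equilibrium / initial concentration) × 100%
Percent ionization = 3.64%

Let x = [H⁺]. Ka = x²/(C - x) ⇒ x² + (6.80e-04)x - (6.80e-04)(0.495) = 0. x = 1.8010e-02. Percent = (1.8010e-02/0.495) × 100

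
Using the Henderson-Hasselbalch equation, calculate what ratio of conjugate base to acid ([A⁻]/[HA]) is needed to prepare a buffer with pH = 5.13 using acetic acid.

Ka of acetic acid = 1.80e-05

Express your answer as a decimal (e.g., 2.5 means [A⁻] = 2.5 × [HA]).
[A⁻]/[HA] = 2.428

pKa = −log(1.80e-05) = 4.7447. pH = pKa + log([A⁻]/[HA]). 5.13 = 4.7447 + log(ratio). log(ratio) = 5.13 − 4.7447 = 0.3853. ratio = 10^(0.3853) = 2.428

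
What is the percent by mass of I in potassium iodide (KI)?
Mass of I in formula = 126.9 × 1 = 126.9 g/mol
Molar mass = 166.0 g/mol
% I = (126.9/166.0) × 100% = 76.45%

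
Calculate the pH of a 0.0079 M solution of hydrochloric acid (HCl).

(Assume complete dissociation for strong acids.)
pH = 2.10

[H⁺] = 0.0079 M for strong acid. pH = -log[H⁺] = -log(0.0079)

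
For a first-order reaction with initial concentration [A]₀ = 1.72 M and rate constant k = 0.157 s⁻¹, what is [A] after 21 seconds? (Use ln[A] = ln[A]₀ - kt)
0.0636 M

ln[A] = ln[A]₀ - k·t = ln(1.72) - (0.157)·(21) = 0.5423 - 3.2970 = -2.7547
[A] = e^(-2.7547) = 0.0636 M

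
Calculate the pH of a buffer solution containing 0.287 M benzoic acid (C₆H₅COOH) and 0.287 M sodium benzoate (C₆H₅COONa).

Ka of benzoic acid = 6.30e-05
pH = 4.20

pKa = -log(6.30e-05) = 4.20. pH = pKa + log([A⁻]/[HA]) = 4.20 + log(0.287/0.287)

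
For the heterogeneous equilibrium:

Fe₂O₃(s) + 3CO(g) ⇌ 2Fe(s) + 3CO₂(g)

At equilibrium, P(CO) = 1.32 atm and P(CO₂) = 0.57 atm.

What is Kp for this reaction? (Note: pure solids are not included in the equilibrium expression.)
K_p = 0.081

Solids (Fe₂O₃, Fe) are excluded.
Kp = P(CO₂)³/P(CO)³ = (0.57)³/(1.32)³ = 0.1852/2.3 = 0.081.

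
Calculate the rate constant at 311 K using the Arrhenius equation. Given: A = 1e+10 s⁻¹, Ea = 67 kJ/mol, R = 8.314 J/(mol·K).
5.58e-02 s⁻¹

k = A·exp(-Ea/(R·T)) = 1e+10·exp(-67000/(8.314·311)) = 1e+10·exp(-25.9122) = 1e+10·5.5779e-12 = 5.58e-02 s⁻¹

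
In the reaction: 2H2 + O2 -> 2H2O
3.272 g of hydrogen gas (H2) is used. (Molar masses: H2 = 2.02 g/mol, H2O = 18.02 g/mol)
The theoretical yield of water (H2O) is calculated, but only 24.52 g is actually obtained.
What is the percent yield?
Moles of H2 = 3.272 g ÷ 2.02 g/mol = 1.6198 mol
Mole ratio: 2 mol H2O / 2 mol H2
Moles of H2O = 1.6198 × (2/2) = 1.6198 mol
Theoretical yield = 1.6198 mol × 18.02 g/mol = 29.189 g
Actual yield = 24.52 g
Percent yield = (24.52 / 29.189) × 100% = 84.0%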